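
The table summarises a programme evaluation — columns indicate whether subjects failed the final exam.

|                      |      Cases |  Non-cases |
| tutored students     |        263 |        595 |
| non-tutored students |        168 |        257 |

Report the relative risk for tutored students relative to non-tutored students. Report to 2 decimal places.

risk, tutored students = 263/858 = 0.3065
risk, non-tutored students = 168/425 = 0.3953
RR = 0.3065 / 0.3953 = 0.78

0.78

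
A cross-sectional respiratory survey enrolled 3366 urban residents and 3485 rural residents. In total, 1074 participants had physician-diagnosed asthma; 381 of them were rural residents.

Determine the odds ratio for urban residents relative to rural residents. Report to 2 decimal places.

urban residents with the outcome: 1074 − 381 = 693
urban residents without the outcome: 3366 − 693 = 2673
rural residents without the outcome: 3485 − 381 = 3104
odds, urban residents = 693/2673 = 0.2593
odds, rural residents = 381/3104 = 0.1227
OR = 0.2593 / 0.1227 = 2.11

2.11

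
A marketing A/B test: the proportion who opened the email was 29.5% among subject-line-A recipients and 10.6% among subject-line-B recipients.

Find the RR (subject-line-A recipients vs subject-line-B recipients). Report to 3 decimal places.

RR = 0.2950 / 0.1060 = 2.783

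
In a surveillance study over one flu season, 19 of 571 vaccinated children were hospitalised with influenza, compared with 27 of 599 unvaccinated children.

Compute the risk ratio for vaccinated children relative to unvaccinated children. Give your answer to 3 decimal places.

RR = 0.738

risk, vaccinated children = 19/571 = 0.03327
risk, unvaccinated children = 27/599 = 0.04508
RR = 0.03327 / 0.04508 = 0.738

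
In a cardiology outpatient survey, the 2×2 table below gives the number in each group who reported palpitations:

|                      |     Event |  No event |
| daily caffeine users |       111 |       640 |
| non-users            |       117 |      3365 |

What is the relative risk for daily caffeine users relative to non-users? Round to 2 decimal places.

4.40

risk, daily caffeine users = 111/751 = 0.14780
risk, non-users = 117/3482 = 0.03360
RR = 0.14780 / 0.03360 = 4.40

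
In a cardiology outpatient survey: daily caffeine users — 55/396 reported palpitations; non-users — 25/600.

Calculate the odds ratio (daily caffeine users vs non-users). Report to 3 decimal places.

OR = (55 × 575) / (341 × 25) = 31625/8525 ≈ 3.710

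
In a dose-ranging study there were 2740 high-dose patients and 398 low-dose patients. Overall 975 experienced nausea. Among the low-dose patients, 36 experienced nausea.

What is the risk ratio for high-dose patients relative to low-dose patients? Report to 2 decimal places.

high-dose patients with the outcome: 975 − 36 = 939
high-dose patients without the outcome: 2740 − 939 = 1801
low-dose patients without the outcome: 398 − 36 = 362
risk, high-dose patients = 939/2740 = 0.3427
risk, low-dose patients = 36/398 = 0.0905
RR = 0.3427 / 0.0905 = 3.79

RR = 3.79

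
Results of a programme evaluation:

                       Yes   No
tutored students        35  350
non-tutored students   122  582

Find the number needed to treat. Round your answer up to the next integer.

risk, tutored students = 35/385 = 0.090909
risk, non-tutored students = 122/704 = 0.173295
absolute risk difference = 0.082386
1 / 0.082386 = 12.138 → round up → 13

NNT = 13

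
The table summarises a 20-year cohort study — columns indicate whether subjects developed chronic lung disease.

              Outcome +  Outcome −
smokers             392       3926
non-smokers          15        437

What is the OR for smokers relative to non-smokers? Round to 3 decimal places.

OR = (392 × 437) / (3926 × 15) = 171304/58890 ≈ 2.909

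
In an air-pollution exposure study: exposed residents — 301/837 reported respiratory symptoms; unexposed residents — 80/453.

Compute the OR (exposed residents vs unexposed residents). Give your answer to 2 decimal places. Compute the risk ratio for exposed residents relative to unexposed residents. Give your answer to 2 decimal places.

OR = 2.62; RR = 2.04

odds, exposed residents = 301/536 = 0.5616
odds, unexposed residents = 80/373 = 0.2145
OR = 0.5616 / 0.2145 = 2.62
risk, exposed residents = 301/837 = 0.3596
risk, unexposed residents = 80/453 = 0.1766
RR = 0.3596 / 0.1766 = 2.04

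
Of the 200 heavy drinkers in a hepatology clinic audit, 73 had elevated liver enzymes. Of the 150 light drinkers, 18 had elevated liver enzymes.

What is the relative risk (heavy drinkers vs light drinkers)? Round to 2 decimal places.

RR = 3.04

risk, heavy drinkers = 73/200 = 0.3650
risk, light drinkers = 18/150 = 0.1200
RR = 0.3650 / 0.1200 = 3.04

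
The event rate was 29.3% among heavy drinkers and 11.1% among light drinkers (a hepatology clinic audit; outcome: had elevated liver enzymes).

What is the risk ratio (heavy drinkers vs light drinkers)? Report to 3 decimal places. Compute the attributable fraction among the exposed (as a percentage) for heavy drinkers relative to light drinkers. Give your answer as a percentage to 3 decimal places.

RR = 0.2930 / 0.1110 = 2.640
AR% = (0.2930 − 0.1110) / 0.2930 = 0.6212 → 62.116%

RR = 2.640; AR% = 62.116%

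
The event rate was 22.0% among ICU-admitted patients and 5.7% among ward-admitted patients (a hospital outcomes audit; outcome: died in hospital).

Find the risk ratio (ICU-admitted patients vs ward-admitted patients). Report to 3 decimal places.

RR = 0.2200 / 0.0570 = 3.860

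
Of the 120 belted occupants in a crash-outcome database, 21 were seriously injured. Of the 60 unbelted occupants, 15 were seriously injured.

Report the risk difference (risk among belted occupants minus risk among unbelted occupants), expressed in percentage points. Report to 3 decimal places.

risk, belted occupants = 21/120 = 0.1750
risk, unbelted occupants = 15/60 = 0.2500
risk difference = 0.1750 − 0.2500 = -0.0750 → -7.500 percentage points

-7.500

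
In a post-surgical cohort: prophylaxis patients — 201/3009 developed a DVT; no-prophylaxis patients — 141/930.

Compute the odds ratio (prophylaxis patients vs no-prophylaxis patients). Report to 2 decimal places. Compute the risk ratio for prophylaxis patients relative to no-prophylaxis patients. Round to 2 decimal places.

odds, prophylaxis patients = 201/2808 = 0.0716
odds, no-prophylaxis patients = 141/789 = 0.1787
OR = 0.0716 / 0.1787 = 0.40
risk, prophylaxis patients = 201/3009 = 0.0668
risk, no-prophylaxis patients = 141/930 = 0.1516
RR = 0.0668 / 0.1516 = 0.44

OR = 0.40; RR = 0.44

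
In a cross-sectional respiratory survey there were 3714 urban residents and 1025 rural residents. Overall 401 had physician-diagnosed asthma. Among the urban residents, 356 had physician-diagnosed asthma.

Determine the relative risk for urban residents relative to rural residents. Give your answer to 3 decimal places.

urban residents without the outcome: 3714 − 356 = 3358
rural residents with the outcome: 401 − 356 = 45
rural residents without the outcome: 1025 − 45 = 980
risk, urban residents = 356/3714 = 0.09585
risk, rural residents = 45/1025 = 0.04390
RR = 0.09585 / 0.04390 = 2.183

RR: 2.183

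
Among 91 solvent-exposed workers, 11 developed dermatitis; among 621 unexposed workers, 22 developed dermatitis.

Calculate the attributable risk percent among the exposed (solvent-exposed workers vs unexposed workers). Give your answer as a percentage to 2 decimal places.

70.69%

risk, solvent-exposed workers = 11/91 = 0.12088
risk, unexposed workers = 22/621 = 0.03543
AR% = (0.12088 − 0.03543) / 0.12088 = 0.7069 → 70.69%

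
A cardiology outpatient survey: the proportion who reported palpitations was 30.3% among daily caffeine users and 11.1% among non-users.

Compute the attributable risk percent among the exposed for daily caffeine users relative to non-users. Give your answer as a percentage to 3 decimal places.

AR% = (0.3030 − 0.1110) / 0.3030 = 0.6337 → 63.366%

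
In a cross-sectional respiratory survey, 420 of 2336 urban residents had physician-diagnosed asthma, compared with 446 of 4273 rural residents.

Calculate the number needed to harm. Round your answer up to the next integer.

risk, urban residents = 420/2336 = 0.179795
risk, rural residents = 446/4273 = 0.104376
absolute risk difference = 0.075418
1 / 0.075418 = 13.259 → round up → 14

NNH: 14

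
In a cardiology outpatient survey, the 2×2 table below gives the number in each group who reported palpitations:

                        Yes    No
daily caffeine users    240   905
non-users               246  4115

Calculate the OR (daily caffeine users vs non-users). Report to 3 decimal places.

OR = (240 × 4115) / (905 × 246) = 987600/222630 ≈ 4.436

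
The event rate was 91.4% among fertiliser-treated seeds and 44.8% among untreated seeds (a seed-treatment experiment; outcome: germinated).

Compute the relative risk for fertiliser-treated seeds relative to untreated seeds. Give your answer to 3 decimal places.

RR = 0.9140 / 0.4480 = 2.040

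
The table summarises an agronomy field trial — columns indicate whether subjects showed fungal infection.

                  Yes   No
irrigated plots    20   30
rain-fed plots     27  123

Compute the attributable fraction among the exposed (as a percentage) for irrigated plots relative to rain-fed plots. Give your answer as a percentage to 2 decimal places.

AR% ≈ 55.00%

risk, irrigated plots = 20/50 = 0.4000
risk, rain-fed plots = 27/150 = 0.1800
AR% = (0.4000 − 0.1800) / 0.4000 = 0.5500 → 55.00%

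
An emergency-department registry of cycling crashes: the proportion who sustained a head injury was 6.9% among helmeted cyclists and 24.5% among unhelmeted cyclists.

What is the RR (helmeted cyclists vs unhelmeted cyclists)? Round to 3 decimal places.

RR = 0.0690 / 0.2450 = 0.282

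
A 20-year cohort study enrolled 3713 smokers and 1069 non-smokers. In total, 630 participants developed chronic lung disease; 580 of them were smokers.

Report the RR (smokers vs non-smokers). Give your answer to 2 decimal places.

3.34

smokers without the outcome: 3713 − 580 = 3133
non-smokers with the outcome: 630 − 580 = 50
non-smokers without the outcome: 1069 − 50 = 1019
risk, smokers = 580/3713 = 0.15621
risk, non-smokers = 50/1069 = 0.04677
RR = 0.15621 / 0.04677 = 3.34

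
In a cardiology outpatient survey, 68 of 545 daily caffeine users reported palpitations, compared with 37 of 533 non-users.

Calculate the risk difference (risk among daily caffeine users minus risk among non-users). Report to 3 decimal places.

risk, daily caffeine users = 68/545 = 0.1248
risk, non-users = 37/533 = 0.0694
risk difference = 0.1248 − 0.0694 = 0.055

0.055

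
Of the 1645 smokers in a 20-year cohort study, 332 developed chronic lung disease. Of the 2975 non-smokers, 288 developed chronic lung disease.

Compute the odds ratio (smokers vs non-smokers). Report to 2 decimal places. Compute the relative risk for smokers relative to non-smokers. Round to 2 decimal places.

OR = 2.36; RR = 2.08

OR = (332 × 2687) / (1313 × 288) = 892084/378144 ≈ 2.36
risk, smokers = 332/1645 = 0.2018
risk, non-smokers = 288/2975 = 0.0968
RR = 0.2018 / 0.0968 = 2.08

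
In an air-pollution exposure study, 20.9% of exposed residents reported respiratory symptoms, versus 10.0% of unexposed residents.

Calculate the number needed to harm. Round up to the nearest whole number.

absolute risk difference = 0.109000
1 / 0.109000 = 9.174 → round up → 10

10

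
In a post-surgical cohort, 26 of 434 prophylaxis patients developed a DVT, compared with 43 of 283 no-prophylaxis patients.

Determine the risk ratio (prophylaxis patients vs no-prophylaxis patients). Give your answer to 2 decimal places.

risk, prophylaxis patients = 26/434 = 0.0599
risk, no-prophylaxis patients = 43/283 = 0.1519
RR = 0.0599 / 0.1519 = 0.39

RR: 0.39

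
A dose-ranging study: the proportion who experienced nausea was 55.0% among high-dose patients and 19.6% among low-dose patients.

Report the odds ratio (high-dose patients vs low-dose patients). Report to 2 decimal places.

5.01

odds, high-dose patients = 0.5500/0.4500 = 1.2222
odds, low-dose patients = 0.1960/0.8040 = 0.2438
OR = 1.2222 / 0.2438 = 5.01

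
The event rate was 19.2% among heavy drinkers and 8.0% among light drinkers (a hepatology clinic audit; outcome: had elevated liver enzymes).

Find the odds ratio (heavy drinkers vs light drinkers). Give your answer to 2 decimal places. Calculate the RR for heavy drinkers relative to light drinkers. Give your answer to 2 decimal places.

OR = 2.73; RR = 2.40

odds, heavy drinkers = 0.1920/0.8080 = 0.2376
odds, light drinkers = 0.0800/0.9200 = 0.0870
OR = 0.2376 / 0.0870 = 2.73
RR = 0.1920 / 0.0800 = 2.40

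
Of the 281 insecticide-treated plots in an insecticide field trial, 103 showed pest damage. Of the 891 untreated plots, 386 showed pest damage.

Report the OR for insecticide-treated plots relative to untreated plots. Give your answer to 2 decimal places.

odds, insecticide-treated plots = 103/178 = 0.5787
odds, untreated plots = 386/505 = 0.7644
OR = 0.5787 / 0.7644 = 0.76

OR ≈ 0.76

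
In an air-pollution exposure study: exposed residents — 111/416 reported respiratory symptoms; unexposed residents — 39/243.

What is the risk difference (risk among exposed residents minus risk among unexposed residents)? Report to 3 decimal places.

RD: 0.106

risk, exposed residents = 111/416 = 0.2668
risk, unexposed residents = 39/243 = 0.1605
risk difference = 0.2668 − 0.1605 = 0.106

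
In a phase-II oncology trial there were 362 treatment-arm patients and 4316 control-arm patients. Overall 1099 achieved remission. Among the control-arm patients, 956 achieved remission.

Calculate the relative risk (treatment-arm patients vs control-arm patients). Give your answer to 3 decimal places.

treatment-arm patients with the outcome: 1099 − 956 = 143
treatment-arm patients without the outcome: 362 − 143 = 219
control-arm patients without the outcome: 4316 − 956 = 3360
risk, treatment-arm patients = 143/362 = 0.3950
risk, control-arm patients = 956/4316 = 0.2215
RR = 0.3950 / 0.2215 = 1.783

RR ≈ 1.783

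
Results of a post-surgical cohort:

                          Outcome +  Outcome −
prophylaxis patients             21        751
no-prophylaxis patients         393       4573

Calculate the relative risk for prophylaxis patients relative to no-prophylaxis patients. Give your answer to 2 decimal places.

risk, prophylaxis patients = 21/772 = 0.02720
risk, no-prophylaxis patients = 393/4966 = 0.07914
RR = 0.02720 / 0.07914 = 0.34

RR: 0.34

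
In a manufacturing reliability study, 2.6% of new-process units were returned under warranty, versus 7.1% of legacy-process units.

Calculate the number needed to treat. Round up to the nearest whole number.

23

absolute risk difference = 0.045000
1 / 0.045000 = 22.222 → round up → 23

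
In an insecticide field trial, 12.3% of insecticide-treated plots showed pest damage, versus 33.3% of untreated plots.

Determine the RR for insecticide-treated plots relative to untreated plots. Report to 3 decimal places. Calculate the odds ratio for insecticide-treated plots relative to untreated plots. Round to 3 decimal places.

RR = 0.369; OR = 0.281

RR = 0.1230 / 0.3330 = 0.369
odds, insecticide-treated plots = 0.1230/0.8770 = 0.1403
odds, untreated plots = 0.3330/0.6670 = 0.4993
OR = 0.1403 / 0.4993 = 0.281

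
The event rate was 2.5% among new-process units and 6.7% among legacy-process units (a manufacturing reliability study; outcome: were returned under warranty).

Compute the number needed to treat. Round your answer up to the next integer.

absolute risk difference = 0.042000
1 / 0.042000 = 23.810 → round up → 24

NNT: 24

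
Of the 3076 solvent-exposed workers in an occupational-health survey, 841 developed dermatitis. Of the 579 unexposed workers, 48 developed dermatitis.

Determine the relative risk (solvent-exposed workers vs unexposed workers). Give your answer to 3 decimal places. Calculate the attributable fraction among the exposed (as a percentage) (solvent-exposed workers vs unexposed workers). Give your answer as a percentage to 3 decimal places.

risk, solvent-exposed workers = 841/3076 = 0.2734
risk, unexposed workers = 48/579 = 0.0829
RR = 0.2734 / 0.0829 = 3.298
AR% = (0.2734 − 0.0829) / 0.2734 = 0.6968 → 69.678%

RR = 3.298; AR% = 69.678%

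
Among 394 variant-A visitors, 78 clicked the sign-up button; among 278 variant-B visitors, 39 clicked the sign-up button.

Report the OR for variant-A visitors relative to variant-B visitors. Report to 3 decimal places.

OR = (78 × 239) / (316 × 39) = 18642/12324 ≈ 1.513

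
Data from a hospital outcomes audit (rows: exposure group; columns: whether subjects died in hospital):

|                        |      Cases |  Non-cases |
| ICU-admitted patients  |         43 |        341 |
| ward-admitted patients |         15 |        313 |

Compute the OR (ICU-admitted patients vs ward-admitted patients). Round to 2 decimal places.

OR = (43 × 313) / (341 × 15) = 13459/5115 ≈ 2.63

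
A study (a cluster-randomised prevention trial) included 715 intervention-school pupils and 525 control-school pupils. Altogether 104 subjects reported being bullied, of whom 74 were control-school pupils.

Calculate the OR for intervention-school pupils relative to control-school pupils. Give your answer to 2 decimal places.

0.27

intervention-school pupils with the outcome: 104 − 74 = 30
intervention-school pupils without the outcome: 715 − 30 = 685
control-school pupils without the outcome: 525 − 74 = 451
odds, intervention-school pupils = 30/685 = 0.04380
odds, control-school pupils = 74/451 = 0.16408
OR = 0.04380 / 0.16408 = 0.27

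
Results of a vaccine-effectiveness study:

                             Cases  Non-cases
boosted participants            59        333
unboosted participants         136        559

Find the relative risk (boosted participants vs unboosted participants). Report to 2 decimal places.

risk, boosted participants = 59/392 = 0.1505
risk, unboosted participants = 136/695 = 0.1957
RR = 0.1505 / 0.1957 = 0.77

RR = 0.77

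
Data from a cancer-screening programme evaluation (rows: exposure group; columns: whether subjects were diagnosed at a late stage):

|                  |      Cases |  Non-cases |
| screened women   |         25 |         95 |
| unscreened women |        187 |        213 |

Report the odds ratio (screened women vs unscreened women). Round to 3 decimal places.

OR = (25 × 213) / (95 × 187) = 5325/17765 ≈ 0.300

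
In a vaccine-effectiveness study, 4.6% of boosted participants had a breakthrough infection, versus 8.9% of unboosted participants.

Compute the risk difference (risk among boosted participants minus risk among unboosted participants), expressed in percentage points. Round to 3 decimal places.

RD = -4.300

risk difference = 0.04600 − 0.08900 = -0.04300 → -4.300 percentage points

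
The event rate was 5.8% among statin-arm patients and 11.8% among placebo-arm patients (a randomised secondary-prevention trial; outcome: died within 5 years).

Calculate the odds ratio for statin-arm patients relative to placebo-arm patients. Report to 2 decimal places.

odds, statin-arm patients = 0.0580/0.9420 = 0.0616
odds, placebo-arm patients = 0.1180/0.8820 = 0.1338
OR = 0.0616 / 0.1338 = 0.46

OR: 0.46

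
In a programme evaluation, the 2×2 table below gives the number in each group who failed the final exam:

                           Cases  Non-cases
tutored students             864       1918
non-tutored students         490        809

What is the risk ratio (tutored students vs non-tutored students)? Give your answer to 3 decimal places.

risk, tutored students = 864/2782 = 0.3106
risk, non-tutored students = 490/1299 = 0.3772
RR = 0.3106 / 0.3772 = 0.823

RR = 0.823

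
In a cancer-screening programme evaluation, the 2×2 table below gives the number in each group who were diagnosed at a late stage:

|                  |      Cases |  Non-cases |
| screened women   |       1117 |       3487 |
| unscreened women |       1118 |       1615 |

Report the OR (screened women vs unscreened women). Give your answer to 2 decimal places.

OR = (1117 × 1615) / (3487 × 1118) = 1803955/3898466 ≈ 0.46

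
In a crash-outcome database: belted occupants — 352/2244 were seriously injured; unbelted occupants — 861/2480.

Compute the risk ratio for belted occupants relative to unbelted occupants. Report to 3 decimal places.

RR ≈ 0.452

risk, belted occupants = 352/2244 = 0.1569
risk, unbelted occupants = 861/2480 = 0.3472
RR = 0.1569 / 0.3472 = 0.452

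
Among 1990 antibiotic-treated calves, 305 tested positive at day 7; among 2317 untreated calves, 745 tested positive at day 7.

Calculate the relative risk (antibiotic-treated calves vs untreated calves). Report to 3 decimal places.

risk, antibiotic-treated calves = 305/1990 = 0.1533
risk, untreated calves = 745/2317 = 0.3215
RR = 0.1533 / 0.3215 = 0.477

0.477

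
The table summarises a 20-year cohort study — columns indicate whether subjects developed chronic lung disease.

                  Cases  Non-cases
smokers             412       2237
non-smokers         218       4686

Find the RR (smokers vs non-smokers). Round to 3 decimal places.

risk, smokers = 412/2649 = 0.15553
risk, non-smokers = 218/4904 = 0.04445
RR = 0.15553 / 0.04445 = 3.499

3.499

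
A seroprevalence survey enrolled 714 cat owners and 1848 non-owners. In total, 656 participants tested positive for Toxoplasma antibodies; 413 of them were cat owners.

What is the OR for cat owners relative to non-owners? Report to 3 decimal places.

cat owners without the outcome: 714 − 413 = 301
non-owners with the outcome: 656 − 413 = 243
non-owners without the outcome: 1848 − 243 = 1605
OR = (413 × 1605) / (301 × 243) = 662865/73143 ≈ 9.063

OR: 9.063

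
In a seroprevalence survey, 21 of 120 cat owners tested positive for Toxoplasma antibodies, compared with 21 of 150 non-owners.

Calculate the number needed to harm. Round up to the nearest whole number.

29

risk, cat owners = 21/120 = 0.175000
risk, non-owners = 21/150 = 0.140000
absolute risk difference = 0.035000
1 / 0.035000 = 28.571 → round up → 29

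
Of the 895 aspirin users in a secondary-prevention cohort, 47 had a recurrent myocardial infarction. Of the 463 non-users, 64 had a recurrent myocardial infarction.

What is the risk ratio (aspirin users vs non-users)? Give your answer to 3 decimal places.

risk, aspirin users = 47/895 = 0.0525
risk, non-users = 64/463 = 0.1382
RR = 0.0525 / 0.1382 = 0.380

RR ≈ 0.380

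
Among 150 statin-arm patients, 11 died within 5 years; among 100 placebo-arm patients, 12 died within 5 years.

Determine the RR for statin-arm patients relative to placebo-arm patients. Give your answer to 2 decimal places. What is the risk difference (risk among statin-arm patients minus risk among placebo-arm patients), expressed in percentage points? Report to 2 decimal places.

RR = 0.61; RD = -4.67

risk, statin-arm patients = 11/150 = 0.0733
risk, placebo-arm patients = 12/100 = 0.1200
RR = 0.0733 / 0.1200 = 0.61
risk difference = 0.0733 − 0.1200 = -0.0467 → -4.67 percentage points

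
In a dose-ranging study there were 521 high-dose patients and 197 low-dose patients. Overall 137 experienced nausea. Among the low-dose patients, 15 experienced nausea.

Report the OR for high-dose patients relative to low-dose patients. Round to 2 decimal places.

high-dose patients with the outcome: 137 − 15 = 122
high-dose patients without the outcome: 521 − 122 = 399
low-dose patients without the outcome: 197 − 15 = 182
OR = (122 × 182) / (399 × 15) = 22204/5985 ≈ 3.71

3.71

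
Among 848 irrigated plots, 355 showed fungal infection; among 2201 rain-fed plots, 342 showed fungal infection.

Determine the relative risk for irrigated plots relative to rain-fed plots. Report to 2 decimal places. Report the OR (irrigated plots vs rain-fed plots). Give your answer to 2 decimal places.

risk, irrigated plots = 355/848 = 0.4186
risk, rain-fed plots = 342/2201 = 0.1554
RR = 0.4186 / 0.1554 = 2.69
odds, irrigated plots = 355/493 = 0.7201
odds, rain-fed plots = 342/1859 = 0.1840
OR = 0.7201 / 0.1840 = 3.91

RR = 2.69; OR = 3.91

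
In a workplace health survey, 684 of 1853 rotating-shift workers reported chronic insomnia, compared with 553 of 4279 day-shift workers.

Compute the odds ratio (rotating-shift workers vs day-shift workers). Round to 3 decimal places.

OR = (684 × 3726) / (1169 × 553) = 2548584/646457 ≈ 3.942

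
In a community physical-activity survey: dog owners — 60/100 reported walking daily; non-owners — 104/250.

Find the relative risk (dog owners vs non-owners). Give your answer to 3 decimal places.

RR ≈ 1.442

risk, dog owners = 60/100 = 0.6000
risk, non-owners = 104/250 = 0.4160
RR = 0.6000 / 0.4160 = 1.442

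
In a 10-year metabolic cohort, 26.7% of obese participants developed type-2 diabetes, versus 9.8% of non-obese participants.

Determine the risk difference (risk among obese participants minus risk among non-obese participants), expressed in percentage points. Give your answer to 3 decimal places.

16.900

risk difference = 0.2670 − 0.0980 = 0.1690 → 16.900 percentage points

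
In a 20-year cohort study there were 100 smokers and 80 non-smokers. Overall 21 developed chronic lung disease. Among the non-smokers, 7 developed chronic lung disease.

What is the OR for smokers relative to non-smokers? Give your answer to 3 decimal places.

OR = 1.698

smokers with the outcome: 21 − 7 = 14
smokers without the outcome: 100 − 14 = 86
non-smokers without the outcome: 80 − 7 = 73
odds, smokers = 14/86 = 0.1628
odds, non-smokers = 7/73 = 0.0959
OR = 0.1628 / 0.0959 = 1.698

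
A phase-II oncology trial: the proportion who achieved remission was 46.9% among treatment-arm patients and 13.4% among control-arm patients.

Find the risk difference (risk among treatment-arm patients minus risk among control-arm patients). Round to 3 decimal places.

risk difference = 0.4690 − 0.1340 = 0.335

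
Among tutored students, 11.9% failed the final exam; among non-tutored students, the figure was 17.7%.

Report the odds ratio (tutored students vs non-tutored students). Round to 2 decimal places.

odds, tutored students = 0.1190/0.8810 = 0.1351
odds, non-tutored students = 0.1770/0.8230 = 0.2151
OR = 0.1351 / 0.2151 = 0.63

0.63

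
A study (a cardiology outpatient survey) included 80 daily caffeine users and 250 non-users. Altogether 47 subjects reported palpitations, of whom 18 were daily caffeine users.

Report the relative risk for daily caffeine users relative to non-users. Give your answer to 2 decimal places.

RR ≈ 1.94

daily caffeine users without the outcome: 80 − 18 = 62
non-users with the outcome: 47 − 18 = 29
non-users without the outcome: 250 − 29 = 221
risk, daily caffeine users = 18/80 = 0.2250
risk, non-users = 29/250 = 0.1160
RR = 0.2250 / 0.1160 = 1.94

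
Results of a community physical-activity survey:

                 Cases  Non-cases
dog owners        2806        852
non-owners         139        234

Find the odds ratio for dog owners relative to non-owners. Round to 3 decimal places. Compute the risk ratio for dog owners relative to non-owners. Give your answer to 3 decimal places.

OR = 5.544; RR = 2.058

odds, dog owners = 2806/852 = 3.2934
odds, non-owners = 139/234 = 0.5940
OR = 3.2934 / 0.5940 = 5.544
risk, dog owners = 2806/3658 = 0.7671
risk, non-owners = 139/373 = 0.3727
RR = 0.7671 / 0.3727 = 2.058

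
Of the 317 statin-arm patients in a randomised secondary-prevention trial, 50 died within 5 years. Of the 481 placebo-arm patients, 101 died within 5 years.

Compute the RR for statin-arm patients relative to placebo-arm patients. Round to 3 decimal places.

risk, statin-arm patients = 50/317 = 0.1577
risk, placebo-arm patients = 101/481 = 0.2100
RR = 0.1577 / 0.2100 = 0.751

0.751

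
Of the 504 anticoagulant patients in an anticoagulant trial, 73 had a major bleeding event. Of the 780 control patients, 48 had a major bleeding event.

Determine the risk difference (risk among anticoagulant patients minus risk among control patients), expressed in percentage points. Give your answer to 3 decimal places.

8.330

risk, anticoagulant patients = 73/504 = 0.1448
risk, control patients = 48/780 = 0.0615
risk difference = 0.1448 − 0.0615 = 0.0833 → 8.330 percentage points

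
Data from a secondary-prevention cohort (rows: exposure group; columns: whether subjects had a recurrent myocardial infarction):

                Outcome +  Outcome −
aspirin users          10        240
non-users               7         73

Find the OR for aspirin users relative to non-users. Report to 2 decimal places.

OR: 0.43

odds, aspirin users = 10/240 = 0.04167
odds, non-users = 7/73 = 0.09589
OR = 0.04167 / 0.09589 = 0.43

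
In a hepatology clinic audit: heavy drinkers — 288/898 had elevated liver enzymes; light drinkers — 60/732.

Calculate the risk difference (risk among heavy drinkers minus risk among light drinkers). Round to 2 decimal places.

0.24

risk, heavy drinkers = 288/898 = 0.3207
risk, light drinkers = 60/732 = 0.0820
risk difference = 0.3207 − 0.0820 = 0.24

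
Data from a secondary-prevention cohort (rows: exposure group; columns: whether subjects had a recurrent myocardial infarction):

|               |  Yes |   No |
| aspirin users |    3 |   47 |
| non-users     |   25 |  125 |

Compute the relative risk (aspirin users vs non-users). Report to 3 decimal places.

risk, aspirin users = 3/50 = 0.0600
risk, non-users = 25/150 = 0.1667
RR = 0.0600 / 0.1667 = 0.360

RR = 0.360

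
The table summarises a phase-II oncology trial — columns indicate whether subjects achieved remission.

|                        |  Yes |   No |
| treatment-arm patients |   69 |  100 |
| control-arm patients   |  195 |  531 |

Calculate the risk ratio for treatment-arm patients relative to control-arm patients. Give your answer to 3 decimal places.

risk, treatment-arm patients = 69/169 = 0.4083
risk, control-arm patients = 195/726 = 0.2686
RR = 0.4083 / 0.2686 = 1.520

1.520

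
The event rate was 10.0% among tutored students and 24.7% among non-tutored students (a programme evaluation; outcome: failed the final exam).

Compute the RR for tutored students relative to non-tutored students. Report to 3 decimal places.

RR = 0.1000 / 0.2470 = 0.405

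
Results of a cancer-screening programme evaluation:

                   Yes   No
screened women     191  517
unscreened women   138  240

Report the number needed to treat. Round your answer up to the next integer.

risk, screened women = 191/708 = 0.269774
risk, unscreened women = 138/378 = 0.365079
absolute risk difference = 0.095305
1 / 0.095305 = 10.493 → round up → 11

NNT = 11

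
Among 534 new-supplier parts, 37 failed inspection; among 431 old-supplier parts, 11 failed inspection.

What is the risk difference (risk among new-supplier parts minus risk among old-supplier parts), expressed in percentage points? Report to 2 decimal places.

risk, new-supplier parts = 37/534 = 0.06929
risk, old-supplier parts = 11/431 = 0.02552
risk difference = 0.06929 − 0.02552 = 0.04377 → 4.38 percentage points

4.38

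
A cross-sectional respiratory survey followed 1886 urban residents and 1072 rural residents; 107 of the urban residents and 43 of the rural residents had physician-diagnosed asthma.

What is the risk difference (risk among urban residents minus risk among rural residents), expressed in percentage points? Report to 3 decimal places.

risk, urban residents = 107/1886 = 0.05673
risk, rural residents = 43/1072 = 0.04011
risk difference = 0.05673 − 0.04011 = 0.01662 → 1.662 percentage points

RD ≈ 1.662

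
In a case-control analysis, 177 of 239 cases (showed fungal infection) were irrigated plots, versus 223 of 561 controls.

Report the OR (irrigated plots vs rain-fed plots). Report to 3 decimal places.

OR = (177 × 338) / (223 × 62) = 59826/13826 ≈ 4.327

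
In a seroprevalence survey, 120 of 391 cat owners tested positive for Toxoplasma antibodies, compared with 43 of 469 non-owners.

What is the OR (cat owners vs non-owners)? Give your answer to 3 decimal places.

OR = (120 × 426) / (271 × 43) = 51120/11653 ≈ 4.387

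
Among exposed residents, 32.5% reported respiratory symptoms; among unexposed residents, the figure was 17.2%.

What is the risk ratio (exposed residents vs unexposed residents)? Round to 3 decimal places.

RR = 0.3250 / 0.1720 = 1.890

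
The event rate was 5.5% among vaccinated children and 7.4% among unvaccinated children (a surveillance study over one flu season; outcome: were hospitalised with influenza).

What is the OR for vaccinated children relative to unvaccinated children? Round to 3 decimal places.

0.728

odds, vaccinated children = 0.0550/0.9450 = 0.0582
odds, unvaccinated children = 0.0740/0.9260 = 0.0799
OR = 0.0582 / 0.0799 = 0.728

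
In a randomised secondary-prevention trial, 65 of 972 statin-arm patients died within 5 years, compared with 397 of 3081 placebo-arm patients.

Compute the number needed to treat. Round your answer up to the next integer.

risk, statin-arm patients = 65/972 = 0.066872
risk, placebo-arm patients = 397/3081 = 0.128854
absolute risk difference = 0.061982
1 / 0.061982 = 16.134 → round up → 17

NNT ≈ 17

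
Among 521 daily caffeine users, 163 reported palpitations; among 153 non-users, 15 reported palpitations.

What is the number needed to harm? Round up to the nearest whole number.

risk, daily caffeine users = 163/521 = 0.312860
risk, non-users = 15/153 = 0.098039
absolute risk difference = 0.214821
1 / 0.214821 = 4.655 → round up → 5

NNH = 5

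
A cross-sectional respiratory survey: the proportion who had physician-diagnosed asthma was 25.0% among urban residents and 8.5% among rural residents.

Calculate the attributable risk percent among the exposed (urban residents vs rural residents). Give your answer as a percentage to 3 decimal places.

AR% = (0.2500 − 0.0850) / 0.2500 = 0.6600 → 66.000%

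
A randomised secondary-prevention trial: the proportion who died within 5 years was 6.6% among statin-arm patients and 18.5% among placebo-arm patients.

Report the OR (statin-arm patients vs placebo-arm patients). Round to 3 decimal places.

OR ≈ 0.311

odds, statin-arm patients = 0.0660/0.9340 = 0.0707
odds, placebo-arm patients = 0.1850/0.8150 = 0.2270
OR = 0.0707 / 0.2270 = 0.311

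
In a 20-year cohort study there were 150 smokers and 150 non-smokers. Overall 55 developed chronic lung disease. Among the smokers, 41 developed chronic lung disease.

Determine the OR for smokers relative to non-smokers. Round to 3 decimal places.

smokers without the outcome: 150 − 41 = 109
non-smokers with the outcome: 55 − 41 = 14
non-smokers without the outcome: 150 − 14 = 136
OR = (41 × 136) / (109 × 14) = 5576/1526 ≈ 3.654

OR: 3.654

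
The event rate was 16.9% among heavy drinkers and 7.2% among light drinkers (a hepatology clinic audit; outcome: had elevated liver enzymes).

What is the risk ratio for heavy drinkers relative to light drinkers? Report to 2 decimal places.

RR = 0.1690 / 0.0720 = 2.35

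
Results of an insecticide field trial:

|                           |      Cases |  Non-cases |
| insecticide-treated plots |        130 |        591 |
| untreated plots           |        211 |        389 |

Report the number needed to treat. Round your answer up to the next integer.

NNT ≈ 6

risk, insecticide-treated plots = 130/721 = 0.180305
risk, untreated plots = 211/600 = 0.351667
absolute risk difference = 0.171362
1 / 0.171362 = 5.836 → round up → 6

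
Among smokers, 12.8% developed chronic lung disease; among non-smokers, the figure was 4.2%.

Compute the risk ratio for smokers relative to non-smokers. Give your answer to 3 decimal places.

RR = 0.12800 / 0.04200 = 3.048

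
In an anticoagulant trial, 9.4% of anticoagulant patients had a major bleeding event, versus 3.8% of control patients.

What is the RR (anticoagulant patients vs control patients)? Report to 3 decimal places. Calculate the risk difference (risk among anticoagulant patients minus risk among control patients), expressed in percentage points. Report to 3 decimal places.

RR = 2.474; RD = 5.600

RR = 0.09400 / 0.03800 = 2.474
risk difference = 0.09400 − 0.03800 = 0.05600 → 5.600 percentage points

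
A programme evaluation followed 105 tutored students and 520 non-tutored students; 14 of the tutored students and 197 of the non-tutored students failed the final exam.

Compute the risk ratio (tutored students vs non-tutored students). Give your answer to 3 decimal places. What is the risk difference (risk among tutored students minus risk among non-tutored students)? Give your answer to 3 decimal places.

RR = 0.352; RD = -0.246

risk, tutored students = 14/105 = 0.1333
risk, non-tutored students = 197/520 = 0.3788
RR = 0.1333 / 0.3788 = 0.352
risk difference = 0.1333 − 0.3788 = -0.246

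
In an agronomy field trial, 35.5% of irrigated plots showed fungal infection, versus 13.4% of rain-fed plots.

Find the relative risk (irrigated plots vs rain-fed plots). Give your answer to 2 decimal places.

RR = 0.3550 / 0.1340 = 2.65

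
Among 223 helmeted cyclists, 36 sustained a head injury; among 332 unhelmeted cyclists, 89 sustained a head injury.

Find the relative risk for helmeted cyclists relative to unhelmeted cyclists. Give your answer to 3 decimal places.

RR ≈ 0.602

risk, helmeted cyclists = 36/223 = 0.1614
risk, unhelmeted cyclists = 89/332 = 0.2681
RR = 0.1614 / 0.2681 = 0.602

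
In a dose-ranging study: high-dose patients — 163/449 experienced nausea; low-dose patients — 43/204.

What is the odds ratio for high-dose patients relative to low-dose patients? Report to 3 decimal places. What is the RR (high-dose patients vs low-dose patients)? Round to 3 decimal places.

OR = (163 × 161) / (286 × 43) = 26243/12298 ≈ 2.134
risk, high-dose patients = 163/449 = 0.3630
risk, low-dose patients = 43/204 = 0.2108
RR = 0.3630 / 0.2108 = 1.722

OR = 2.134; RR = 1.722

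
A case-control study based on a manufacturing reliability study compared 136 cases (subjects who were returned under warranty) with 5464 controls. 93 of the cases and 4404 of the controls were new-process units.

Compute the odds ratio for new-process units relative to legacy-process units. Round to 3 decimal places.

OR = (93 × 1060) / (4404 × 43) = 98580/189372 ≈ 0.521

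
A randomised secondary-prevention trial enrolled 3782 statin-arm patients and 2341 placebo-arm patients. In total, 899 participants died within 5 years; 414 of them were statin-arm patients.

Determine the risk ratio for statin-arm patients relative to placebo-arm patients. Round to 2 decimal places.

statin-arm patients without the outcome: 3782 − 414 = 3368
placebo-arm patients with the outcome: 899 − 414 = 485
placebo-arm patients without the outcome: 2341 − 485 = 1856
risk, statin-arm patients = 414/3782 = 0.1095
risk, placebo-arm patients = 485/2341 = 0.2072
RR = 0.1095 / 0.2072 = 0.53

0.53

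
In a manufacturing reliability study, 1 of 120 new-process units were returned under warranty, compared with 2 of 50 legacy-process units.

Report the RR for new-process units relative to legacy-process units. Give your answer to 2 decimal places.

risk, new-process units = 1/120 = 0.00833
risk, legacy-process units = 2/50 = 0.04000
RR = 0.00833 / 0.04000 = 0.21

RR: 0.21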